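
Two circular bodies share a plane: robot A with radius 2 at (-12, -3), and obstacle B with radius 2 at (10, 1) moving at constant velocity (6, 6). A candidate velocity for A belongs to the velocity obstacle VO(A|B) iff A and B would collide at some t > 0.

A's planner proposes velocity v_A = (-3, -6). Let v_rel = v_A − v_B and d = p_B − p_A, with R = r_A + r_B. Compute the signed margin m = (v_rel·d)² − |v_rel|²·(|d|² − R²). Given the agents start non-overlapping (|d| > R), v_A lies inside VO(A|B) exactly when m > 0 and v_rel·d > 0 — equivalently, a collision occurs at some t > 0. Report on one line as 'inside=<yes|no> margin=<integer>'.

d = (22, 4),  |d|² = 500;  R = 2+2 = 4,  c = 500−4² = 484
v_rel = (-9, -12),  |v_rel|² = 225;  v_rel·d = (-9)·(22) + (-12)·(4) = -246
225·t² + 492·t + 484 = 0  ⇒  m = (-246)² − 225·484 = -48384
m = -48384 < 0,  v_rel·d = -246 < 0  ⇒  outside

inside=no margin=-48384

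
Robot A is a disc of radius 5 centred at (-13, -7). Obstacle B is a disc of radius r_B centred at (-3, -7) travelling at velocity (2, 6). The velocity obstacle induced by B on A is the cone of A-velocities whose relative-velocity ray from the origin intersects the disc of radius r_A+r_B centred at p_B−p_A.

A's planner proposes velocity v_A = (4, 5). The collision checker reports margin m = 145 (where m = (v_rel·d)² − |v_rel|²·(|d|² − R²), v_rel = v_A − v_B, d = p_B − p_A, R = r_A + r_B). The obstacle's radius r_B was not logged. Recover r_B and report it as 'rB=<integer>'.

m = 145
d = (10, 0);  v_rel = (2, -1),  |v_rel|² = 5
v_rel×d = (2)·(0) − (-1)·(10) = 10
since m = R²·5 − 10²:  R² = (100 + 145) / 5 = 49
R = √49 = 7  ⇒  r_B = 7 − 5 = 2

rB=2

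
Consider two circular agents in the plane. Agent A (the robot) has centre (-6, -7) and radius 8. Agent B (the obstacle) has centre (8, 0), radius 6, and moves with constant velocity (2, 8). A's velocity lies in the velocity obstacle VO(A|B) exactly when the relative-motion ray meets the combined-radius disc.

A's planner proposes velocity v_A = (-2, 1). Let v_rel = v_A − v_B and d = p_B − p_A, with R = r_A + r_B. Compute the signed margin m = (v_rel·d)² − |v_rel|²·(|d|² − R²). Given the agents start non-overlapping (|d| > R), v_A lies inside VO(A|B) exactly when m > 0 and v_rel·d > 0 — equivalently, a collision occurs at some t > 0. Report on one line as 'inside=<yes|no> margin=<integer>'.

d = (14, 7),  |d|² = 245;  R = 8+6 = 14,  c = 245−14² = 49
v_rel = (-4, -7),  |v_rel|² = 65;  v_rel·d = (-4)·(14) + (-7)·(7) = -105
65·t² + 210·t + 49 = 0  ⇒  m = (-105)² − 65·49 = 7840
m = 7840 > 0,  v_rel·d = -105 < 0  ⇒  outside

inside=no margin=7840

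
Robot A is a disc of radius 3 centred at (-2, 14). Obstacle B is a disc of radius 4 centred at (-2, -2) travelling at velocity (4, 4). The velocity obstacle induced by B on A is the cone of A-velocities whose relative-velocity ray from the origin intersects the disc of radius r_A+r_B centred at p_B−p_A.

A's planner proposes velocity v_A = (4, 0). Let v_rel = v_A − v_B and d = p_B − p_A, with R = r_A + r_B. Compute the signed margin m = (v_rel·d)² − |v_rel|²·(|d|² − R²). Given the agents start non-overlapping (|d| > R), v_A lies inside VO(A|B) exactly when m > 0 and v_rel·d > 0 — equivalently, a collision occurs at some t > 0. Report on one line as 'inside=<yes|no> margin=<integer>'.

d = (0, -16),  |d|² = 256;  R = 3+4 = 7,  c = 256−7² = 207
v_rel = (0, -4),  |v_rel|² = 16;  v_rel·d = (0)·(0) + (-4)·(-16) = 64
16·t² − 128·t + 207 = 0  ⇒  m = 64² − 16·207 = 784
m = 784 > 0,  v_rel·d = 64 > 0  ⇒  inside

inside=yes margin=784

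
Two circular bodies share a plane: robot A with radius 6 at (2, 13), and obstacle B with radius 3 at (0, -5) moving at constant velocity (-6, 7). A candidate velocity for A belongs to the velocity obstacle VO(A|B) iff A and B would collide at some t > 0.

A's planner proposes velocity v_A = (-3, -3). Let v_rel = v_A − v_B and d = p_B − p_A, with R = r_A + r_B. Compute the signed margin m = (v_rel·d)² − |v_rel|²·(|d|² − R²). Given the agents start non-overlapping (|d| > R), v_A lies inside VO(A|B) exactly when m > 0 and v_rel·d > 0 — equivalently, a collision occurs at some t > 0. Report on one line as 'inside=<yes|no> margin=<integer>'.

d = (-2, -18),  |d|² = 328;  R = 6+3 = 9,  c = 328−9² = 247
v_rel = (3, -10),  |v_rel|² = 109;  v_rel·d = (3)·(-2) + (-10)·(-18) = 174
109·t² − 348·t + 247 = 0  ⇒  m = 174² − 109·247 = 3353
m = 3353 > 0,  v_rel·d = 174 > 0  ⇒  inside

inside=yes margin=3353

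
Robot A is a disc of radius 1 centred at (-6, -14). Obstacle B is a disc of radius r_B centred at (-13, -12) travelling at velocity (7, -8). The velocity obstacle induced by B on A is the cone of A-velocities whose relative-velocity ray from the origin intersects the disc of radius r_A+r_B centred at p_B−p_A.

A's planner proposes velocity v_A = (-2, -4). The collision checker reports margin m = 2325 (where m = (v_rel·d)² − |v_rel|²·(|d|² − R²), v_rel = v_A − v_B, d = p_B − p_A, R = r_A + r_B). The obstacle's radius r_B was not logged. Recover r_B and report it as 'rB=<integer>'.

m = 2325
d = (-7, 2);  v_rel = (-9, 4),  |v_rel|² = 97
v_rel×d = (-9)·(2) − (4)·(-7) = 10
since m = R²·97 − 10²:  R² = (100 + 2325) / 97 = 25
R = √25 = 5  ⇒  r_B = 5 − 1 = 4

rB=4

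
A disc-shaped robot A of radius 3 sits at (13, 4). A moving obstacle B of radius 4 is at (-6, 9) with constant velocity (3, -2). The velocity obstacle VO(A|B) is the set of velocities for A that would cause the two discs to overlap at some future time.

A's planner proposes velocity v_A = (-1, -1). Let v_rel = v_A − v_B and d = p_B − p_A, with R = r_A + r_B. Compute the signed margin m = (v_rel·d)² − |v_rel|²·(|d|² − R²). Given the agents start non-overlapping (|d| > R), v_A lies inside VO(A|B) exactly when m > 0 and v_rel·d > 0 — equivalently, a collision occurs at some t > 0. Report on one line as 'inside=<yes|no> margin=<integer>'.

d = (-19, 5),  |d|² = 386;  R = 3+4 = 7,  c = 386−7² = 337
v_rel = (-4, 1),  |v_rel|² = 17;  v_rel·d = (-4)·(-19) + (1)·(5) = 81
17·t² − 162·t + 337 = 0  ⇒  m = 81² − 17·337 = 832
m = 832 > 0,  v_rel·d = 81 > 0  ⇒  inside

inside=yes margin=832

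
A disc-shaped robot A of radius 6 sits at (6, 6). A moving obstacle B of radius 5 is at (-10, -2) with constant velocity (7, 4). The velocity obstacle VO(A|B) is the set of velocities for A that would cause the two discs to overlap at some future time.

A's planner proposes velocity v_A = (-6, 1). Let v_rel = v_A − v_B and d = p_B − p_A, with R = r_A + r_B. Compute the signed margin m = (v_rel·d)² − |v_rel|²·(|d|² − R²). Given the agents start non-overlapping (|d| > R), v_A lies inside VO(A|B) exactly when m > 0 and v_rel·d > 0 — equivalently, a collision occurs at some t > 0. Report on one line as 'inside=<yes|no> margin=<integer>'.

d = (-16, -8),  |d|² = 320;  R = 6+5 = 11,  c = 320−11² = 199
v_rel = (-13, -3),  |v_rel|² = 178;  v_rel·d = (-13)·(-16) + (-3)·(-8) = 232
178·t² − 464·t + 199 = 0  ⇒  m = 232² − 178·199 = 18402
m = 18402 > 0,  v_rel·d = 232 > 0  ⇒  inside

inside=yes margin=18402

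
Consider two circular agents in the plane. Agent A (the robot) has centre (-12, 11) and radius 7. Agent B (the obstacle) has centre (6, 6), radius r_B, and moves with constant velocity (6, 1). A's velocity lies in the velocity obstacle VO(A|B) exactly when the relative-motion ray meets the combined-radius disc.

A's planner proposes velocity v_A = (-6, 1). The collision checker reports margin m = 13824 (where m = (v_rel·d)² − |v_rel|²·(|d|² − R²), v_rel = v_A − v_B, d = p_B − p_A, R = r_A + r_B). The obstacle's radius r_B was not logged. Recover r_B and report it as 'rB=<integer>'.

m = 13824
d = (18, -5);  v_rel = (-12, 0),  |v_rel|² = 144
v_rel×d = (-12)·(-5) − (0)·(18) = 60
since m = R²·144 − 60²:  R² = (3600 + 13824) / 144 = 121
R = √121 = 11  ⇒  r_B = 11 − 7 = 4

rB=4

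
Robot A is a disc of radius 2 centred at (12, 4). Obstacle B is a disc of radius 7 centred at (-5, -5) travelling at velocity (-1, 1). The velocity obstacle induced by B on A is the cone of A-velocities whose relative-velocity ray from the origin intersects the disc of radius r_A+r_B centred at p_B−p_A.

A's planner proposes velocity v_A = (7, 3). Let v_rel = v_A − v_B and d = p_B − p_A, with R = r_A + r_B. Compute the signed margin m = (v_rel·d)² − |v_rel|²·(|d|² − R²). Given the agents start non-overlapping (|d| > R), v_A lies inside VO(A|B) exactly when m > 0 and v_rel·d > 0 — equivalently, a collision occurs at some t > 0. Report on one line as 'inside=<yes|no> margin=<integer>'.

d = (-17, -9),  |d|² = 370;  R = 2+7 = 9,  c = 370−9² = 289
v_rel = (8, 2),  |v_rel|² = 68;  v_rel·d = (8)·(-17) + (2)·(-9) = -154
68·t² + 308·t + 289 = 0  ⇒  m = (-154)² − 68·289 = 4064
m = 4064 > 0,  v_rel·d = -154 < 0  ⇒  outside

inside=no margin=4064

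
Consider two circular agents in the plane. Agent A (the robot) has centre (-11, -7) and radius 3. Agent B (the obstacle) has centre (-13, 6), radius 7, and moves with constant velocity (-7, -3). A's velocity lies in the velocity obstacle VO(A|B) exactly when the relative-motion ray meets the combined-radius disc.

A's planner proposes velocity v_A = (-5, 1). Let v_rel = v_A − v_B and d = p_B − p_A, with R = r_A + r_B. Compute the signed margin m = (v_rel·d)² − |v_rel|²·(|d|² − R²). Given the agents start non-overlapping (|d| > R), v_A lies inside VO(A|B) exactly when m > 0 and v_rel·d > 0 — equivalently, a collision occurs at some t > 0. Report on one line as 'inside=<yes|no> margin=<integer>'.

d = (-2, 13),  |d|² = 173;  R = 3+7 = 10,  c = 173−10² = 73
v_rel = (2, 4),  |v_rel|² = 20;  v_rel·d = (2)·(-2) + (4)·(13) = 48
20·t² − 96·t + 73 = 0  ⇒  m = 48² − 20·73 = 844
m = 844 > 0,  v_rel·d = 48 > 0  ⇒  inside

inside=yes margin=844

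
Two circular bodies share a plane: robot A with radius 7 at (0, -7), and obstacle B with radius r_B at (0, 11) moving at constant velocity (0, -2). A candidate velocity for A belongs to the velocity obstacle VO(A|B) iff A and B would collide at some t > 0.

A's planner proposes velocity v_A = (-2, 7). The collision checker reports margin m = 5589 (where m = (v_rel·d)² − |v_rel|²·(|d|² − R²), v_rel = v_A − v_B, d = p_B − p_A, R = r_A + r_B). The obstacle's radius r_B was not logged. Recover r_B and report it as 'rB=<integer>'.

m = 5589
d = (0, 18);  v_rel = (-2, 9),  |v_rel|² = 85
v_rel×d = (-2)·(18) − (9)·(0) = -36
since m = R²·85 − (-36)²:  R² = (1296 + 5589) / 85 = 81
R = √81 = 9  ⇒  r_B = 9 − 7 = 2

rB=2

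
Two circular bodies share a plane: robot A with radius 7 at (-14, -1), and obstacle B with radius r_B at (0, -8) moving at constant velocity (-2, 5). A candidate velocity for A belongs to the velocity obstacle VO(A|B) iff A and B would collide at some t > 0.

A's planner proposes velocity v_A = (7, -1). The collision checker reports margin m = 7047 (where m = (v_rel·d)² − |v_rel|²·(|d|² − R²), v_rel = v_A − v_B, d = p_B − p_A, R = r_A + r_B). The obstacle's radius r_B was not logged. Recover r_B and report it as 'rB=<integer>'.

m = 7047
d = (14, -7);  v_rel = (9, -6),  |v_rel|² = 117
v_rel×d = (9)·(-7) − (-6)·(14) = 21
since m = R²·117 − 21²:  R² = (441 + 7047) / 117 = 64
R = √64 = 8  ⇒  r_B = 8 − 7 = 1

rB=1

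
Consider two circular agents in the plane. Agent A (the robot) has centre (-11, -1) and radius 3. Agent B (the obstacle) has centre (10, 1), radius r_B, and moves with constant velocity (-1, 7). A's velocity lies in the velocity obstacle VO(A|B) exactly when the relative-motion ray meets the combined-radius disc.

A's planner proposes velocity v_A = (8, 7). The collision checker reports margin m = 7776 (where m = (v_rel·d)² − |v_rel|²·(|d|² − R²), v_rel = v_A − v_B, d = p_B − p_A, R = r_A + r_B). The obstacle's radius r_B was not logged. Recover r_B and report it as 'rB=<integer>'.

m = 7776
d = (21, 2);  v_rel = (9, 0),  |v_rel|² = 81
v_rel×d = (9)·(2) − (0)·(21) = 18
since m = R²·81 − 18²:  R² = (324 + 7776) / 81 = 100
R = √100 = 10  ⇒  r_B = 10 − 3 = 7

rB=7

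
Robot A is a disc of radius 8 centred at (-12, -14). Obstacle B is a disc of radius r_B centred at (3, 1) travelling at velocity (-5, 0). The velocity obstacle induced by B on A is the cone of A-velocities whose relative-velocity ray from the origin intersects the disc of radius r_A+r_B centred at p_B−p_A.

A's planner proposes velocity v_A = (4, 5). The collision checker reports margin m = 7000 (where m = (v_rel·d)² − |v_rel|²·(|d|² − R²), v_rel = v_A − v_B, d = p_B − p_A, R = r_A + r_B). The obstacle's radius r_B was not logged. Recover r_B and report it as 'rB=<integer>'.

m = 7000
d = (15, 15);  v_rel = (9, 5),  |v_rel|² = 106
v_rel×d = (9)·(15) − (5)·(15) = 60
since m = R²·106 − 60²:  R² = (3600 + 7000) / 106 = 100
R = √100 = 10  ⇒  r_B = 10 − 8 = 2

rB=2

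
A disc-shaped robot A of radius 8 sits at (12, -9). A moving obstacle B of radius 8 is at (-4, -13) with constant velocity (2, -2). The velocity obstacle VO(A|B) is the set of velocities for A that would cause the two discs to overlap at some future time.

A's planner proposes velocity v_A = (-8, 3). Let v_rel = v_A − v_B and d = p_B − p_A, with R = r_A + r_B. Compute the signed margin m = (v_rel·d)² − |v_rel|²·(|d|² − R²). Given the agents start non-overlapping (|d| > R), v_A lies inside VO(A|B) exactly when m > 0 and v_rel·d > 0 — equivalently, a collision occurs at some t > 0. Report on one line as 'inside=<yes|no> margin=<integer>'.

d = (-16, -4),  |d|² = 272;  R = 8+8 = 16,  c = 272−16² = 16
v_rel = (-10, 5),  |v_rel|² = 125;  v_rel·d = (-10)·(-16) + (5)·(-4) = 140
125·t² − 280·t + 16 = 0  ⇒  m = 140² − 125·16 = 17600
m = 17600 > 0,  v_rel·d = 140 > 0  ⇒  inside

inside=yes margin=17600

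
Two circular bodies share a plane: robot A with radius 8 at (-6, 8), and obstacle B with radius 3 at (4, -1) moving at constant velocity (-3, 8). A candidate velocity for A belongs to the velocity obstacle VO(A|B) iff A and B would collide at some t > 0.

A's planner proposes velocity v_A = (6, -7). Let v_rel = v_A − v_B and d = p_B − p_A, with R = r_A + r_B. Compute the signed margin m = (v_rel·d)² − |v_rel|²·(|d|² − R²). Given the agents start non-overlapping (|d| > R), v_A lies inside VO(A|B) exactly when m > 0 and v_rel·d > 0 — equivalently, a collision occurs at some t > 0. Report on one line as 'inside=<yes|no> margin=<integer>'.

d = (10, -9),  |d|² = 181;  R = 8+3 = 11,  c = 181−11² = 60
v_rel = (9, -15),  |v_rel|² = 306;  v_rel·d = (9)·(10) + (-15)·(-9) = 225
306·t² − 450·t + 60 = 0  ⇒  m = 225² − 306·60 = 32265
m = 32265 > 0,  v_rel·d = 225 > 0  ⇒  inside

inside=yes margin=32265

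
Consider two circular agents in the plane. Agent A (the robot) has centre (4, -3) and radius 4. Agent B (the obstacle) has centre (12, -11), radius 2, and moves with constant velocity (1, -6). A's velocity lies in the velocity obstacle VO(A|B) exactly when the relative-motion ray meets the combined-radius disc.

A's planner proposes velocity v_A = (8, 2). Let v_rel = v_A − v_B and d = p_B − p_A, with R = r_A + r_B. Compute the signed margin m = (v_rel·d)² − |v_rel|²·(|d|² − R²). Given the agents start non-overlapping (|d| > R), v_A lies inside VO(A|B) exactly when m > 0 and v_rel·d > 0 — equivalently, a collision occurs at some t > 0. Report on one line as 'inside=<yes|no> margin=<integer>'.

d = (8, -8),  |d|² = 128;  R = 4+2 = 6,  c = 128−6² = 92
v_rel = (7, 8),  |v_rel|² = 113;  v_rel·d = (7)·(8) + (8)·(-8) = -8
113·t² + 16·t + 92 = 0  ⇒  m = (-8)² − 113·92 = -10332
m = -10332 < 0,  v_rel·d = -8 < 0  ⇒  outside

inside=no margin=-10332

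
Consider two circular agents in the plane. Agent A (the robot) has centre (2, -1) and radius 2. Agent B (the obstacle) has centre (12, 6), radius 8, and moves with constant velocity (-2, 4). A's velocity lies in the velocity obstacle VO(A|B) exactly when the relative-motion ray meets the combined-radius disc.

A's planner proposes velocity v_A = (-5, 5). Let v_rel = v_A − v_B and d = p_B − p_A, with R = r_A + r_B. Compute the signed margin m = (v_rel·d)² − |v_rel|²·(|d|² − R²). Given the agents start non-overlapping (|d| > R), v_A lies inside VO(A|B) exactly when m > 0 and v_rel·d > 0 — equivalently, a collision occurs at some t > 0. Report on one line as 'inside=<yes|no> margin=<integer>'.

d = (10, 7),  |d|² = 149;  R = 2+8 = 10,  c = 149−10² = 49
v_rel = (-3, 1),  |v_rel|² = 10;  v_rel·d = (-3)·(10) + (1)·(7) = -23
10·t² + 46·t + 49 = 0  ⇒  m = (-23)² − 10·49 = 39
m = 39 > 0,  v_rel·d = -23 < 0  ⇒  outside

inside=no margin=39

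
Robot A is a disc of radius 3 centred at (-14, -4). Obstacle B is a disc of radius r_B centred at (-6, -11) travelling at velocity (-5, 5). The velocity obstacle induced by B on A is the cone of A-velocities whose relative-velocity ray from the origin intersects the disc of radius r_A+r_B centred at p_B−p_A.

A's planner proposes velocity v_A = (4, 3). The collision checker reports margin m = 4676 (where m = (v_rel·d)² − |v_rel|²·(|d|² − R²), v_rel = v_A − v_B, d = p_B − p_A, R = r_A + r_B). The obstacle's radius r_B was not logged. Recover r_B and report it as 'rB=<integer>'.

m = 4676
d = (8, -7);  v_rel = (9, -2),  |v_rel|² = 85
v_rel×d = (9)·(-7) − (-2)·(8) = -47
since m = R²·85 − (-47)²:  R² = (2209 + 4676) / 85 = 81
R = √81 = 9  ⇒  r_B = 9 − 3 = 6

rB=6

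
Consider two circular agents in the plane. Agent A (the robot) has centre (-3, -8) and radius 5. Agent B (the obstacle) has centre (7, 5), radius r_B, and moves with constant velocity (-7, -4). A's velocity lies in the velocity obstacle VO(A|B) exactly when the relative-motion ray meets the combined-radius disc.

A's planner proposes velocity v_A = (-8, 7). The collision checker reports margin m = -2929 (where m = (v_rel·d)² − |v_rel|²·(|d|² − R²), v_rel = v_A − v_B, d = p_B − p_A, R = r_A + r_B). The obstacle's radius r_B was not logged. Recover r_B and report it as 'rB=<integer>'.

m = -2929
d = (10, 13);  v_rel = (-1, 11),  |v_rel|² = 122
v_rel×d = (-1)·(13) − (11)·(10) = -123
since m = R²·122 − (-123)²:  R² = (15129 + -2929) / 122 = 100
R = √100 = 10  ⇒  r_B = 10 − 5 = 5

rB=5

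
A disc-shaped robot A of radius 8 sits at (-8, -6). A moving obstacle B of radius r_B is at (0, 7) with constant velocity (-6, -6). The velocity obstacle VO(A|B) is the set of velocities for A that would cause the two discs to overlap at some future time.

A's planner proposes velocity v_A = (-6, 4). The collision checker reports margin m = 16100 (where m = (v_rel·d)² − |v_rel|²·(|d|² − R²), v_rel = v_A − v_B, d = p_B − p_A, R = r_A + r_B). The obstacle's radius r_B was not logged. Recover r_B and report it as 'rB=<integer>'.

m = 16100
d = (8, 13);  v_rel = (0, 10),  |v_rel|² = 100
v_rel×d = (0)·(13) − (10)·(8) = -80
since m = R²·100 − (-80)²:  R² = (6400 + 16100) / 100 = 225
R = √225 = 15  ⇒  r_B = 15 − 8 = 7

rB=7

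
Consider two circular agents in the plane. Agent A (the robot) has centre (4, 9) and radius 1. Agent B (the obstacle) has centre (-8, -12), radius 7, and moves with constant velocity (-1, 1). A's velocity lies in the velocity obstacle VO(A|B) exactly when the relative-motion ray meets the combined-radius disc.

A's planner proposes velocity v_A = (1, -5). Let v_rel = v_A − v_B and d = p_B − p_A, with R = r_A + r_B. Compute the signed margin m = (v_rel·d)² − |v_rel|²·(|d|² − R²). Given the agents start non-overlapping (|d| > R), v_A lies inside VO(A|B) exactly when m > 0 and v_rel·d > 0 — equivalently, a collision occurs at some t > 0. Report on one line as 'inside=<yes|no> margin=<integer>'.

d = (-12, -21),  |d|² = 585;  R = 1+7 = 8,  c = 585−8² = 521
v_rel = (2, -6),  |v_rel|² = 40;  v_rel·d = (2)·(-12) + (-6)·(-21) = 102
40·t² − 204·t + 521 = 0  ⇒  m = 102² − 40·521 = -10436
m = -10436 < 0,  v_rel·d = 102 > 0  ⇒  outside

inside=no margin=-10436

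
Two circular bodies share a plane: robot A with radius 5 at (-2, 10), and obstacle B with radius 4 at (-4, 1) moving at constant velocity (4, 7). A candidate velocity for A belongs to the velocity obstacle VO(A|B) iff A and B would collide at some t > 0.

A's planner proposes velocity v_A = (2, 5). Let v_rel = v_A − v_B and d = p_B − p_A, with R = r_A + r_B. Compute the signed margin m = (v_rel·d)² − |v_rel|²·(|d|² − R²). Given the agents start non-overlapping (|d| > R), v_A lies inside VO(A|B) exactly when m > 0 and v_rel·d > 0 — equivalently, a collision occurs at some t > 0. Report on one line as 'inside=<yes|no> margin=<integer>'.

d = (-2, -9),  |d|² = 85;  R = 5+4 = 9,  c = 85−9² = 4
v_rel = (-2, -2),  |v_rel|² = 8;  v_rel·d = (-2)·(-2) + (-2)·(-9) = 22
8·t² − 44·t + 4 = 0  ⇒  m = 22² − 8·4 = 452
m = 452 > 0,  v_rel·d = 22 > 0  ⇒  inside

inside=yes margin=452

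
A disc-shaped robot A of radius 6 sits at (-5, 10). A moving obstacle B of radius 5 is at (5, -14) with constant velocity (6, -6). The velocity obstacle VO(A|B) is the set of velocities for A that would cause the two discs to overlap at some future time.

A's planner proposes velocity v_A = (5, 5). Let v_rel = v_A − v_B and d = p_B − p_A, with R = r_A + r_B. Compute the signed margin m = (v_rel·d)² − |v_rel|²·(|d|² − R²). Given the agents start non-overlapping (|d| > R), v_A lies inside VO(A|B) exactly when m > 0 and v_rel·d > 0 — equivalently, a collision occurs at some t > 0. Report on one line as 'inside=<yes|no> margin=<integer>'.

d = (10, -24),  |d|² = 676;  R = 6+5 = 11,  c = 676−11² = 555
v_rel = (-1, 11),  |v_rel|² = 122;  v_rel·d = (-1)·(10) + (11)·(-24) = -274
122·t² + 548·t + 555 = 0  ⇒  m = (-274)² − 122·555 = 7366
m = 7366 > 0,  v_rel·d = -274 < 0  ⇒  outside

inside=no margin=7366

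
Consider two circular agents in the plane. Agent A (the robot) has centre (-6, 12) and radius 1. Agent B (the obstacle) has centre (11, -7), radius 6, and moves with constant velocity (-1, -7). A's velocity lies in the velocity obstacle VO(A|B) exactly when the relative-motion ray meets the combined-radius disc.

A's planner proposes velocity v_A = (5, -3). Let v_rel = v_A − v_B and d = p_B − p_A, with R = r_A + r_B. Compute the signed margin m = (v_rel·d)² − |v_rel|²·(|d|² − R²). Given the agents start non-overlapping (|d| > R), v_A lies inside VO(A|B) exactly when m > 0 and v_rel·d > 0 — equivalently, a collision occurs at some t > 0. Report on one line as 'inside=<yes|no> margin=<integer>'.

d = (17, -19),  |d|² = 650;  R = 1+6 = 7,  c = 650−7² = 601
v_rel = (6, 4),  |v_rel|² = 52;  v_rel·d = (6)·(17) + (4)·(-19) = 26
52·t² − 52·t + 601 = 0  ⇒  m = 26² − 52·601 = -30576
m = -30576 < 0,  v_rel·d = 26 > 0  ⇒  outside

inside=no margin=-30576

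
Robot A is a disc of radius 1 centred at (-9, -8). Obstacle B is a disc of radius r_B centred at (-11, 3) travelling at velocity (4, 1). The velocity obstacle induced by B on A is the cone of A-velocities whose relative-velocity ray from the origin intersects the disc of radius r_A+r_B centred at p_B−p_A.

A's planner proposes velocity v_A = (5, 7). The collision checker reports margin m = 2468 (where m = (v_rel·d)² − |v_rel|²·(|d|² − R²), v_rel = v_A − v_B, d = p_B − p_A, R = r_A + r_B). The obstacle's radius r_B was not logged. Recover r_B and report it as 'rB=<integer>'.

m = 2468
d = (-2, 11);  v_rel = (1, 6),  |v_rel|² = 37
v_rel×d = (1)·(11) − (6)·(-2) = 23
since m = R²·37 − 23²:  R² = (529 + 2468) / 37 = 81
R = √81 = 9  ⇒  r_B = 9 − 1 = 8

rB=8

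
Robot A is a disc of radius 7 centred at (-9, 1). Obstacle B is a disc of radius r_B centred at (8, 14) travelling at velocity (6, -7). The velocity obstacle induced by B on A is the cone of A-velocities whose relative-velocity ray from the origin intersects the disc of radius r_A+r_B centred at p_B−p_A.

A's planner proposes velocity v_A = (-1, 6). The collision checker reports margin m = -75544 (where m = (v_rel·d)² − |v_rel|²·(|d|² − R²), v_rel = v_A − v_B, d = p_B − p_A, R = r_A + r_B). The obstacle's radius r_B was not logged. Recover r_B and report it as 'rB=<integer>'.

m = -75544
d = (17, 13);  v_rel = (-7, 13),  |v_rel|² = 218
v_rel×d = (-7)·(13) − (13)·(17) = -312
since m = R²·218 − (-312)²:  R² = (97344 + -75544) / 218 = 100
R = √100 = 10  ⇒  r_B = 10 − 7 = 3

rB=3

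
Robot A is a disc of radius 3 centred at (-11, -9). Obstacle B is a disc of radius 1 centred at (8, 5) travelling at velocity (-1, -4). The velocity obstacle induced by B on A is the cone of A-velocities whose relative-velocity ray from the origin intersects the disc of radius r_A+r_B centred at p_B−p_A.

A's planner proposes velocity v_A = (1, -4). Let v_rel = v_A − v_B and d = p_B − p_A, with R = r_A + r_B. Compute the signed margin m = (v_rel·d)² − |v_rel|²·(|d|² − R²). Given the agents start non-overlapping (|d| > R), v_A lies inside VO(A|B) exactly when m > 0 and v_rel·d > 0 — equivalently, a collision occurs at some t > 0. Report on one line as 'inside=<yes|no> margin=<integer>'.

d = (19, 14),  |d|² = 557;  R = 3+1 = 4,  c = 557−4² = 541
v_rel = (2, 0),  |v_rel|² = 4;  v_rel·d = (2)·(19) + (0)·(14) = 38
4·t² − 76·t + 541 = 0  ⇒  m = 38² − 4·541 = -720
m = -720 < 0,  v_rel·d = 38 > 0  ⇒  outside

inside=no margin=-720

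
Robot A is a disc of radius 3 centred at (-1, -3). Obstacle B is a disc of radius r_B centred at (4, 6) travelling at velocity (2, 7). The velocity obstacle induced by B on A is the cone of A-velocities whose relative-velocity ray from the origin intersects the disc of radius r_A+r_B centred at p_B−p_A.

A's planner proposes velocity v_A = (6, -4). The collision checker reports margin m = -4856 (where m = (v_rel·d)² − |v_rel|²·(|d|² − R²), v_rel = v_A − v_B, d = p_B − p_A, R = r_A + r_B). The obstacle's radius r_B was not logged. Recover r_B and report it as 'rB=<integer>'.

m = -4856
d = (5, 9);  v_rel = (4, -11),  |v_rel|² = 137
v_rel×d = (4)·(9) − (-11)·(5) = 91
since m = R²·137 − 91²:  R² = (8281 + -4856) / 137 = 25
R = √25 = 5  ⇒  r_B = 5 − 3 = 2

rB=2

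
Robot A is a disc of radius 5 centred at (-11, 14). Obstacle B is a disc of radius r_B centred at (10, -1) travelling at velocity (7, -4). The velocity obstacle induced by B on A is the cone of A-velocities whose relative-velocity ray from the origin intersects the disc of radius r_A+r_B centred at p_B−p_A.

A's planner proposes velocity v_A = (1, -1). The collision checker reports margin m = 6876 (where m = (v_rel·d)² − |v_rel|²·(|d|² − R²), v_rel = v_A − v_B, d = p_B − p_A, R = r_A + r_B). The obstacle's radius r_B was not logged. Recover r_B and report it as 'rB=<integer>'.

m = 6876
d = (21, -15);  v_rel = (-6, 3),  |v_rel|² = 45
v_rel×d = (-6)·(-15) − (3)·(21) = 27
since m = R²·45 − 27²:  R² = (729 + 6876) / 45 = 169
R = √169 = 13  ⇒  r_B = 13 − 5 = 8

rB=8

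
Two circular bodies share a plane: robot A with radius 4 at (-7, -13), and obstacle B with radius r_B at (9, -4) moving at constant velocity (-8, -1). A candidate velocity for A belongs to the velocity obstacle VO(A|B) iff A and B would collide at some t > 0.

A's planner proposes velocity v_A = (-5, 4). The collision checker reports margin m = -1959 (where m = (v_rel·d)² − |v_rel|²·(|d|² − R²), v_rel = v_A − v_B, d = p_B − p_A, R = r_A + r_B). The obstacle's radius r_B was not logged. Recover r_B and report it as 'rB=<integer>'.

m = -1959
d = (16, 9);  v_rel = (3, 5),  |v_rel|² = 34
v_rel×d = (3)·(9) − (5)·(16) = -53
since m = R²·34 − (-53)²:  R² = (2809 + -1959) / 34 = 25
R = √25 = 5  ⇒  r_B = 5 − 4 = 1

rB=1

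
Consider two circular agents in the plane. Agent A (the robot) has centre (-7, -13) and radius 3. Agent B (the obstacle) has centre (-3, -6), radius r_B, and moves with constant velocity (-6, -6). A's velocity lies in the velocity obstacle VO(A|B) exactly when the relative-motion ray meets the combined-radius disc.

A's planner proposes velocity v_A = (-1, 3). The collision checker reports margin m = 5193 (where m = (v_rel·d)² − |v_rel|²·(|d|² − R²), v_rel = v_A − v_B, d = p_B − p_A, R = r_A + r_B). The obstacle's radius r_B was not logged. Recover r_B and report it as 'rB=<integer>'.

m = 5193
d = (4, 7);  v_rel = (5, 9),  |v_rel|² = 106
v_rel×d = (5)·(7) − (9)·(4) = -1
since m = R²·106 − (-1)²:  R² = (1 + 5193) / 106 = 49
R = √49 = 7  ⇒  r_B = 7 − 3 = 4

rB=4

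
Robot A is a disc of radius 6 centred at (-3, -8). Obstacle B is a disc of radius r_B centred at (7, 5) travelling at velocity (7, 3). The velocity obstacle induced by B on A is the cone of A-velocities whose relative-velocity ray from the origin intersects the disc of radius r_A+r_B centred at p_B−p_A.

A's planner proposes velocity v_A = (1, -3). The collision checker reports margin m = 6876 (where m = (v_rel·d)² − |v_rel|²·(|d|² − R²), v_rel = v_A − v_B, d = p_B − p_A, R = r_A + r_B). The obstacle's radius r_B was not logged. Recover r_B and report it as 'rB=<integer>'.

m = 6876
d = (10, 13);  v_rel = (-6, -6),  |v_rel|² = 72
v_rel×d = (-6)·(13) − (-6)·(10) = -18
since m = R²·72 − (-18)²:  R² = (324 + 6876) / 72 = 100
R = √100 = 10  ⇒  r_B = 10 − 6 = 4

rB=4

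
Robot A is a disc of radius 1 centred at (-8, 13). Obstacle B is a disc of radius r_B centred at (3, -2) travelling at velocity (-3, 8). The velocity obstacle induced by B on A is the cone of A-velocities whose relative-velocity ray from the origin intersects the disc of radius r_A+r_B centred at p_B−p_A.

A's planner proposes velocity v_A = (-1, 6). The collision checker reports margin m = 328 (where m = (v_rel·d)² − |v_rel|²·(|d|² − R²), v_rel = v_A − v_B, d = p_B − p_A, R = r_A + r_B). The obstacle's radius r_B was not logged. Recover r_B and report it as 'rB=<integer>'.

m = 328
d = (11, -15);  v_rel = (2, -2),  |v_rel|² = 8
v_rel×d = (2)·(-15) − (-2)·(11) = -8
since m = R²·8 − (-8)²:  R² = (64 + 328) / 8 = 49
R = √49 = 7  ⇒  r_B = 7 − 1 = 6

rB=6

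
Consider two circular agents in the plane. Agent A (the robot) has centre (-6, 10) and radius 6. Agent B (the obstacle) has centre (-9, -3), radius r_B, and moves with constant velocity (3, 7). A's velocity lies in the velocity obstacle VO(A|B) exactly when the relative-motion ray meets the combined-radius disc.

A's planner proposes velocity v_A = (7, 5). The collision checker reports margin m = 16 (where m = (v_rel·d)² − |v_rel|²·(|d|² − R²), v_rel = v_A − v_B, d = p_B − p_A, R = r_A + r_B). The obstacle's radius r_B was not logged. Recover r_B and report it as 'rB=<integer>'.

m = 16
d = (-3, -13);  v_rel = (4, -2),  |v_rel|² = 20
v_rel×d = (4)·(-13) − (-2)·(-3) = -58
since m = R²·20 − (-58)²:  R² = (3364 + 16) / 20 = 169
R = √169 = 13  ⇒  r_B = 13 − 6 = 7

rB=7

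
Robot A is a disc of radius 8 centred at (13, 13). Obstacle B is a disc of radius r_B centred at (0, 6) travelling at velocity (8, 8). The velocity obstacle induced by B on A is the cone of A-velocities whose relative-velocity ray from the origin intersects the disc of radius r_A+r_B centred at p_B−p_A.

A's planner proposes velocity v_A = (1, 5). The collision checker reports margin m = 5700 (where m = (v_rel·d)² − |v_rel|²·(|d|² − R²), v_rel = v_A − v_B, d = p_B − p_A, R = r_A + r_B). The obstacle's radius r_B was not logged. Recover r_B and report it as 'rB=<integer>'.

m = 5700
d = (-13, -7);  v_rel = (-7, -3),  |v_rel|² = 58
v_rel×d = (-7)·(-7) − (-3)·(-13) = 10
since m = R²·58 − 10²:  R² = (100 + 5700) / 58 = 100
R = √100 = 10  ⇒  r_B = 10 − 8 = 2

rB=2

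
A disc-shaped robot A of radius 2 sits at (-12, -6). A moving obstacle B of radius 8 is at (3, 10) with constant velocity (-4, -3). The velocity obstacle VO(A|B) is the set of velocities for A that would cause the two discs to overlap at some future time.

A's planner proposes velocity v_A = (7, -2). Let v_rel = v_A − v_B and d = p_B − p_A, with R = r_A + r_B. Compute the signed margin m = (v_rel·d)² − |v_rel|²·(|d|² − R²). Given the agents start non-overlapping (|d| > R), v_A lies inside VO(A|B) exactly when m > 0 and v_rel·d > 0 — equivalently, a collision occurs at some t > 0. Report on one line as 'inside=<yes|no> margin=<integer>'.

d = (15, 16),  |d|² = 481;  R = 2+8 = 10,  c = 481−10² = 381
v_rel = (11, 1),  |v_rel|² = 122;  v_rel·d = (11)·(15) + (1)·(16) = 181
122·t² − 362·t + 381 = 0  ⇒  m = 181² − 122·381 = -13721
m = -13721 < 0,  v_rel·d = 181 > 0  ⇒  outside

inside=no margin=-13721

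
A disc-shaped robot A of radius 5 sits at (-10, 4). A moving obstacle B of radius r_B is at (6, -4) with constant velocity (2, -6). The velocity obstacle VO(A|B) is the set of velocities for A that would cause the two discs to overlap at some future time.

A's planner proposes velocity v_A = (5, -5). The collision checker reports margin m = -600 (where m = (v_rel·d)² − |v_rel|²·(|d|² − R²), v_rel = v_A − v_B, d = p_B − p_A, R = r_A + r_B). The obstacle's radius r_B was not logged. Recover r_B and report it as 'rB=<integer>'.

m = -600
d = (16, -8);  v_rel = (3, 1),  |v_rel|² = 10
v_rel×d = (3)·(-8) − (1)·(16) = -40
since m = R²·10 − (-40)²:  R² = (1600 + -600) / 10 = 100
R = √100 = 10  ⇒  r_B = 10 − 5 = 5

rB=5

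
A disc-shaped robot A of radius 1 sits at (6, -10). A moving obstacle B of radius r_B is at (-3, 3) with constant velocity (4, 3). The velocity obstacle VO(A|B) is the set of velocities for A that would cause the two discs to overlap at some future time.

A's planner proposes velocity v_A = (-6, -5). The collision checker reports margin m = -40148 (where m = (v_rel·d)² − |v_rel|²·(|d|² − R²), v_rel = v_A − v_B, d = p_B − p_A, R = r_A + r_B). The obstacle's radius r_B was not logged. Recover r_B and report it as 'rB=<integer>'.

m = -40148
d = (-9, 13);  v_rel = (-10, -8),  |v_rel|² = 164
v_rel×d = (-10)·(13) − (-8)·(-9) = -202
since m = R²·164 − (-202)²:  R² = (40804 + -40148) / 164 = 4
R = √4 = 2  ⇒  r_B = 2 − 1 = 1

rB=1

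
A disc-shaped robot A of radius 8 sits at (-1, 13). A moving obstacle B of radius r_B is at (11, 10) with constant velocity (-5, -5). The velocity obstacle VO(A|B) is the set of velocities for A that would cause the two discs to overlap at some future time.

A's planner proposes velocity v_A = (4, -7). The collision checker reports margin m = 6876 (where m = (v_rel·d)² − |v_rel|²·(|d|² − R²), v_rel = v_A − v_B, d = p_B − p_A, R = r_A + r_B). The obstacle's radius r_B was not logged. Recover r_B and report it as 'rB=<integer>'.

m = 6876
d = (12, -3);  v_rel = (9, -2),  |v_rel|² = 85
v_rel×d = (9)·(-3) − (-2)·(12) = -3
since m = R²·85 − (-3)²:  R² = (9 + 6876) / 85 = 81
R = √81 = 9  ⇒  r_B = 9 − 8 = 1

rB=1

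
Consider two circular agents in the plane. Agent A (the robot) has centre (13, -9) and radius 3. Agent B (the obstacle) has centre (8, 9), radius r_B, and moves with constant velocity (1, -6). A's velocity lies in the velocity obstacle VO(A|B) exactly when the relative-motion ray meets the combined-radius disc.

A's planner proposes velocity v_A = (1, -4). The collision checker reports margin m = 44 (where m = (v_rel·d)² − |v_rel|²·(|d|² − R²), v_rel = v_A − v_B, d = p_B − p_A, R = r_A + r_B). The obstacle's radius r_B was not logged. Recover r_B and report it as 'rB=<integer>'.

m = 44
d = (-5, 18);  v_rel = (0, 2),  |v_rel|² = 4
v_rel×d = (0)·(18) − (2)·(-5) = 10
since m = R²·4 − 10²:  R² = (100 + 44) / 4 = 36
R = √36 = 6  ⇒  r_B = 6 − 3 = 3

rB=3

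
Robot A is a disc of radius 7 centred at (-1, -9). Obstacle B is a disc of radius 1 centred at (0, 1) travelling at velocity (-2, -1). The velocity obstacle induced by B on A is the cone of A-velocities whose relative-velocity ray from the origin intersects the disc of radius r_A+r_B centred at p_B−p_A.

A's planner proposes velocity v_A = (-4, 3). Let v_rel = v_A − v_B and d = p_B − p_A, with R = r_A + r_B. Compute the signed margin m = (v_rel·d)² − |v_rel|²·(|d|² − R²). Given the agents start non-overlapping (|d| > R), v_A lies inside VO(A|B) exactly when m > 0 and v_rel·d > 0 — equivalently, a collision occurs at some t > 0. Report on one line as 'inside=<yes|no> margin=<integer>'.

d = (1, 10),  |d|² = 101;  R = 7+1 = 8,  c = 101−8² = 37
v_rel = (-2, 4),  |v_rel|² = 20;  v_rel·d = (-2)·(1) + (4)·(10) = 38
20·t² − 76·t + 37 = 0  ⇒  m = 38² − 20·37 = 704
m = 704 > 0,  v_rel·d = 38 > 0  ⇒  inside

inside=yes margin=704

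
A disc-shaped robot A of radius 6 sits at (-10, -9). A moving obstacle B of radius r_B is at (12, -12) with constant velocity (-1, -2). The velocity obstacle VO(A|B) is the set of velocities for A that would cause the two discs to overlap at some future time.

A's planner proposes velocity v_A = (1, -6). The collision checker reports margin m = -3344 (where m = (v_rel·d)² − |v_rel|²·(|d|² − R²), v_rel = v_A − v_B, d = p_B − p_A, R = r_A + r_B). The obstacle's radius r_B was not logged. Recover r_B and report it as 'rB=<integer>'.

m = -3344
d = (22, -3);  v_rel = (2, -4),  |v_rel|² = 20
v_rel×d = (2)·(-3) − (-4)·(22) = 82
since m = R²·20 − 82²:  R² = (6724 + -3344) / 20 = 169
R = √169 = 13  ⇒  r_B = 13 − 6 = 7

rB=7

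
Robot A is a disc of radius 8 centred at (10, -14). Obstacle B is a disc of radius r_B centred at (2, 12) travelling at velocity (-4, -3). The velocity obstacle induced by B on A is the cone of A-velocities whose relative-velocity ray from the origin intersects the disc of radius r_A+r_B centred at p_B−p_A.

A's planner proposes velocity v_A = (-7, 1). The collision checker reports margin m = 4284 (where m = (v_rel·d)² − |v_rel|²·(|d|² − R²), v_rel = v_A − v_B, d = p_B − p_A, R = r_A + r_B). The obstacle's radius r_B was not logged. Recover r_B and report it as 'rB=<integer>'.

m = 4284
d = (-8, 26);  v_rel = (-3, 4),  |v_rel|² = 25
v_rel×d = (-3)·(26) − (4)·(-8) = -46
since m = R²·25 − (-46)²:  R² = (2116 + 4284) / 25 = 256
R = √256 = 16  ⇒  r_B = 16 − 8 = 8

rB=8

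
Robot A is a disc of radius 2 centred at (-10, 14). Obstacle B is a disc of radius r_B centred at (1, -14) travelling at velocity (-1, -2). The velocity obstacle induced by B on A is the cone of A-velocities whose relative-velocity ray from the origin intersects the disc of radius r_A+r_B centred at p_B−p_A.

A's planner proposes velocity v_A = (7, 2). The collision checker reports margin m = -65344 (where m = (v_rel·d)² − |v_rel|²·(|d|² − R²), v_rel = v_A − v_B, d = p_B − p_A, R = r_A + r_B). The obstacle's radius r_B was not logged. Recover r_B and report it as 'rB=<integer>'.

m = -65344
d = (11, -28);  v_rel = (8, 4),  |v_rel|² = 80
v_rel×d = (8)·(-28) − (4)·(11) = -268
since m = R²·80 − (-268)²:  R² = (71824 + -65344) / 80 = 81
R = √81 = 9  ⇒  r_B = 9 − 2 = 7

rB=7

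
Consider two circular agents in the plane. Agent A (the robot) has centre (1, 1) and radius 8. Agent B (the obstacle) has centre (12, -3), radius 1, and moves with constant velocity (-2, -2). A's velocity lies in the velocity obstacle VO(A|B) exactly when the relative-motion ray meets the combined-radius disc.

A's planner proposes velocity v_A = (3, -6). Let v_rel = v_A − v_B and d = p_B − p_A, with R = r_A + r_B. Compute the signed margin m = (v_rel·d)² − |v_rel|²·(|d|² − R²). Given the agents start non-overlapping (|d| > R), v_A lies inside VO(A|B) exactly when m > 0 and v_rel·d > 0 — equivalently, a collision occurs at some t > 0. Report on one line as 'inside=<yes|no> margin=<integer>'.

d = (11, -4),  |d|² = 137;  R = 8+1 = 9,  c = 137−9² = 56
v_rel = (5, -4),  |v_rel|² = 41;  v_rel·d = (5)·(11) + (-4)·(-4) = 71
41·t² − 142·t + 56 = 0  ⇒  m = 71² − 41·56 = 2745
m = 2745 > 0,  v_rel·d = 71 > 0  ⇒  inside

inside=yes margin=2745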